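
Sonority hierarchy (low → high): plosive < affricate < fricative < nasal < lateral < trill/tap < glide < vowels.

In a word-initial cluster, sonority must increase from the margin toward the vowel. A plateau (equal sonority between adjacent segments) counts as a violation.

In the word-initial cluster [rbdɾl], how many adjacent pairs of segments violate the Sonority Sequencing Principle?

3

/r/ is a trill/tap (sonority 6).
/b/ is a plosive (sonority 1).
/d/ is a plosive (sonority 1).
/ɾ/ is a trill/tap (sonority 6).
/l/ is a lateral (sonority 5).
/r/→/b/: 6→1 (does not rise) — violation.
/b/→/d/: 1→1 (plateau) — violation.
/d/→/ɾ/: 1→6 (rises) — ok.
/ɾ/→/l/: 6→5 (does not rise) — violation.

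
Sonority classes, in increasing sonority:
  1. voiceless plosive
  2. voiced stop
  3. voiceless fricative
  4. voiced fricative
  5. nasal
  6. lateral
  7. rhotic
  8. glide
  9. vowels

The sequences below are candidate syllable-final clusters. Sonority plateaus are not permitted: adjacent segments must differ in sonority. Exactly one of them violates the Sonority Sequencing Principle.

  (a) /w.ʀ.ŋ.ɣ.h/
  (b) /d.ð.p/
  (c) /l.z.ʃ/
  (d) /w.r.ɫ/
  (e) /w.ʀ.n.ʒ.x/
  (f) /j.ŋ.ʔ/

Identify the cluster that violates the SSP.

(a) /w.ʀ.ŋ.ɣ.h/: profile 8-7-5-4-3 — obeys.
(b) /d.ð.p/: profile 2-4-1 — violates.
(c) /l.z.ʃ/: profile 6-4-3 — obeys.
(d) /w.r.ɫ/: profile 8-7-6 — obeys.
(e) /w.ʀ.n.ʒ.x/: profile 8-7-5-4-3 — obeys.
(f) /j.ŋ.ʔ/: profile 8-5-1 — obeys.

b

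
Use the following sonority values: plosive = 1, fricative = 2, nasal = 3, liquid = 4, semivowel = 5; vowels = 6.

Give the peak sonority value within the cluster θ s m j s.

5

/θ/: fricative = 2.
/s/: fricative = 2.
/m/: nasal = 3.
/j/: semivowel = 5.
/s/: fricative = 2.
The maximum is 5.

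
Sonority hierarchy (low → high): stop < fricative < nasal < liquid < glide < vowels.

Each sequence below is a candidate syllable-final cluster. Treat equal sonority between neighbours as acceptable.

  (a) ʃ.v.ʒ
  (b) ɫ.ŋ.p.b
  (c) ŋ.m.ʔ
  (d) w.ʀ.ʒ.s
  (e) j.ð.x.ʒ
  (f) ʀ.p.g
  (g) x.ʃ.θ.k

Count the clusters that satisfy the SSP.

7

(a) 2-2-2 → obeys
(b) 4-3-1-1 → obeys
(c) 3-3-1 → obeys
(d) 5-4-2-2 → obeys
(e) 5-2-2-2 → obeys
(f) 4-1-1 → obeys
(g) 2-2-2-1 → obeys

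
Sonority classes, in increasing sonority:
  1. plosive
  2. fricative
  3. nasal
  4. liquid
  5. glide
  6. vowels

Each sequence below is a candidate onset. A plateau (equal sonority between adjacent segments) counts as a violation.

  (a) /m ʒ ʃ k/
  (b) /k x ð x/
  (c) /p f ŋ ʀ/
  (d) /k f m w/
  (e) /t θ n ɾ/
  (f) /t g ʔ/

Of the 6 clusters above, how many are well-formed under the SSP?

3

(a) sonority 3-2-2-1: ill-formed.
(b) sonority 1-2-2-2: ill-formed.
(c) sonority 1-2-3-4: well-formed.
(d) sonority 1-2-3-5: well-formed.
(e) sonority 1-2-3-4: well-formed.
(f) sonority 1-1-1: ill-formed.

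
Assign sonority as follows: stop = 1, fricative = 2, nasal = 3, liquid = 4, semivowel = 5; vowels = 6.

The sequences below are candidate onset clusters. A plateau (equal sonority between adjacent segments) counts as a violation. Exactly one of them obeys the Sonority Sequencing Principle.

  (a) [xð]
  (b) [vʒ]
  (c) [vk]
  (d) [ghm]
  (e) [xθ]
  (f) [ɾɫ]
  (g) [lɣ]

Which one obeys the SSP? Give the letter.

d

(a) [xð]: profile 2-2 — violates.
(b) [vʒ]: profile 2-2 — violates.
(c) [vk]: profile 2-1 — violates.
(d) [ghm]: profile 1-2-3 — obeys.
(e) [xθ]: profile 2-2 — violates.
(f) [ɾɫ]: profile 4-4 — violates.
(g) [lɣ]: profile 4-2 — violates.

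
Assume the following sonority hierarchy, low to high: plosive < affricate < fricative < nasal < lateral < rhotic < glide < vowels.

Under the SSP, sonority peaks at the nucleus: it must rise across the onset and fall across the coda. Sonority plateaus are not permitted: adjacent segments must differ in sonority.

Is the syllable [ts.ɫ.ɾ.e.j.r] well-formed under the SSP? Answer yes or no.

Onset: /ts/ is an affricate (sonority 2), /ɫ/ is a lateral (sonority 5), /ɾ/ is a rhotic (sonority 6); then the nucleus /e/ (sonority 8).
Onset profile 2-5-6-8 — rises to the nucleus.
Coda: /j/ is a glide (sonority 7), /r/ is a rhotic (sonority 6).
Coda profile 8-7-6 — falls from the nucleus.

yes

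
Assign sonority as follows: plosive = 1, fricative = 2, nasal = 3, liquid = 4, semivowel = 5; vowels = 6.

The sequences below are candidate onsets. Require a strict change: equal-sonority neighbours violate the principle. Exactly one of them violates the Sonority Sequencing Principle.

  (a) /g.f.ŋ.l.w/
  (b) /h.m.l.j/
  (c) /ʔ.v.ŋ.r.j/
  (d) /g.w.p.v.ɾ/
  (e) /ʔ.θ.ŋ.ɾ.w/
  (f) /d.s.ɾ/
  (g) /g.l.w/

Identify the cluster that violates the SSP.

d

(a) 1-2-3-4-5 → obeys
(b) 2-3-4-5 → obeys
(c) 1-2-3-4-5 → obeys
(d) 1-5-1-2-4 → violates
(e) 1-2-3-4-5 → obeys
(f) 1-2-4 → obeys
(g) 1-4-5 → obeys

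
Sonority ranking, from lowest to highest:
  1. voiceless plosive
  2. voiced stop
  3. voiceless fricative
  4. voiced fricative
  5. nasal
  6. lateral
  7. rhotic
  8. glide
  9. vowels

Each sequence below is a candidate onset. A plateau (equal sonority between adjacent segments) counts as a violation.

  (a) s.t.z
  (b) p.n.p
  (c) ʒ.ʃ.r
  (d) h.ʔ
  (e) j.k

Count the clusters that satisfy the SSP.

0

(a) s.t.z: profile 3-1-4 — violates.
(b) p.n.p: profile 1-5-1 — violates.
(c) ʒ.ʃ.r: profile 4-3-7 — violates.
(d) h.ʔ: profile 3-1 — violates.
(e) j.k: profile 8-1 — violates.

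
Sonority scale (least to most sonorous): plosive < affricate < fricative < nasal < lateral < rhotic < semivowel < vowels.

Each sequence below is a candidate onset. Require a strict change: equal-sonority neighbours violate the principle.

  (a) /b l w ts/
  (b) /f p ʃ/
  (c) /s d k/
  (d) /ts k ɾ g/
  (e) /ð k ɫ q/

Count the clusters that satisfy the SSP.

0

(a) 1-5-7-2 → violates
(b) 3-1-3 → violates
(c) 3-1-1 → violates
(d) 2-1-6-1 → violates
(e) 3-1-5-1 → violates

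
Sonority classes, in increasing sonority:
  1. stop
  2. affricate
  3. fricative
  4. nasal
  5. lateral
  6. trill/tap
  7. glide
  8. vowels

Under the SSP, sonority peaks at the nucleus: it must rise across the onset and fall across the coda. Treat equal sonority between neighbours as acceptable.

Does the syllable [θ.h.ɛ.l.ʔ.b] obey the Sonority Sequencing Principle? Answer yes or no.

yes

Onset: /θ/ is a fricative (sonority 3), /h/ is a fricative (sonority 3); then the nucleus /ɛ/ (sonority 8).
Onset profile 3-3-8 — rises to the nucleus.
Coda: /l/ is a lateral (sonority 5), /ʔ/ is a stop (sonority 1), /b/ is a stop (sonority 1).
Coda profile 8-5-1-1 — falls from the nucleus.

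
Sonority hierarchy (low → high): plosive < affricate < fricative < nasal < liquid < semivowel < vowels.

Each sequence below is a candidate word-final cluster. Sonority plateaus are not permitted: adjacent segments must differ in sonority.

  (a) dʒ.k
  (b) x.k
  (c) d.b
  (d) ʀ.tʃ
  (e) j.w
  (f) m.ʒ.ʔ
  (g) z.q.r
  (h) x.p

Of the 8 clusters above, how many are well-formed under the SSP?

(a) sonority 2-1: well-formed.
(b) sonority 3-1: well-formed.
(c) sonority 1-1: ill-formed.
(d) sonority 5-2: well-formed.
(e) sonority 6-6: ill-formed.
(f) sonority 4-3-1: well-formed.
(g) sonority 3-1-5: ill-formed.
(h) sonority 3-1: well-formed.

5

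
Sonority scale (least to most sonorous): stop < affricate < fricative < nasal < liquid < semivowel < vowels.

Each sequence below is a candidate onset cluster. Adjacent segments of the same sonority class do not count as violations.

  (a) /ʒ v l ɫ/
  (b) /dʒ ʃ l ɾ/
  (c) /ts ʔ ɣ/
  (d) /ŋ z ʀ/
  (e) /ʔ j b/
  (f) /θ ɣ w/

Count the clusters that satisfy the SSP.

(a) /ʒ v l ɫ/: profile 3-3-5-5 — obeys.
(b) /dʒ ʃ l ɾ/: profile 2-3-5-5 — obeys.
(c) /ts ʔ ɣ/: profile 2-1-3 — violates.
(d) /ŋ z ʀ/: profile 4-3-5 — violates.
(e) /ʔ j b/: profile 1-6-1 — violates.
(f) /θ ɣ w/: profile 3-3-6 — obeys.

3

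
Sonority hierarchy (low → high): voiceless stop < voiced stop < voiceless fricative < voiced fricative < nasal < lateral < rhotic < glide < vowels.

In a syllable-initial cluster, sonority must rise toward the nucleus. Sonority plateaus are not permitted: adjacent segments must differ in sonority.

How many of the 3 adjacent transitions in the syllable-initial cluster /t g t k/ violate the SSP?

/t/ is a voiceless stop (sonority 1).
/g/ is a voiced stop (sonority 2).
/t/ is a voiceless stop (sonority 1).
/k/ is a voiceless stop (sonority 1).
/t/→/g/: 1→2 (rises) — ok.
/g/→/t/: 2→1 (does not rise) — violation.
/t/→/k/: 1→1 (plateau) — violation.

2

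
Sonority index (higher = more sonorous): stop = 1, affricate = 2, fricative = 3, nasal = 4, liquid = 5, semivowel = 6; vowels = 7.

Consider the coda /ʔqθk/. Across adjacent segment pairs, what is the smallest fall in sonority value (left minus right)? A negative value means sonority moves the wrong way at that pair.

-2

/ʔ/ is a stop (sonority 1).
/q/ is a stop (sonority 1).
/θ/ is a fricative (sonority 3).
/k/ is a stop (sonority 1).
/ʔ/→/q/: change +0.
/q/→/θ/: change -2.
/θ/→/k/: change +2.
Minimum = -2.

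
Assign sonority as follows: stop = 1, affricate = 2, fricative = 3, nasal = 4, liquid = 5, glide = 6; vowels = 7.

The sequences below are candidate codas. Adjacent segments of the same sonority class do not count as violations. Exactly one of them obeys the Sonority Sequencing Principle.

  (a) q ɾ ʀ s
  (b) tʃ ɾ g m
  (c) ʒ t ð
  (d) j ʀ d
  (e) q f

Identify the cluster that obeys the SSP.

(a) q ɾ ʀ s: profile 1-5-5-3 — violates.
(b) tʃ ɾ g m: profile 2-5-1-4 — violates.
(c) ʒ t ð: profile 3-1-3 — violates.
(d) j ʀ d: profile 6-5-1 — obeys.
(e) q f: profile 1-3 — violates.

d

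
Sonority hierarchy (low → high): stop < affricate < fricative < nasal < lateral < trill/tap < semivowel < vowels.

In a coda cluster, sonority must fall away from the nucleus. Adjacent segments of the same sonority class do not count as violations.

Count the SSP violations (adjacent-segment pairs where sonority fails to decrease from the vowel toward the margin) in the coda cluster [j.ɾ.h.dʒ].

/j/ is a semivowel (sonority 7).
/ɾ/ is a trill/tap (sonority 6).
/h/ is a fricative (sonority 3).
/dʒ/ is an affricate (sonority 2).
/j/→/ɾ/: 7→6 (falls) — ok.
/ɾ/→/h/: 6→3 (falls) — ok.
/h/→/dʒ/: 3→2 (falls) — ok.

0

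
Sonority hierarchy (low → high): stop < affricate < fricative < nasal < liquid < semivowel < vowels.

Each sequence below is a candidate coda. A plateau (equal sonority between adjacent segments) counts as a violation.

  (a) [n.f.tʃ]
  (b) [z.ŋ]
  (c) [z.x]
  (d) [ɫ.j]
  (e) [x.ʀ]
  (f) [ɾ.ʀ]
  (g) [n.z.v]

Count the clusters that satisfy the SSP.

(a) [n.f.tʃ]: profile 4-3-2 — obeys.
(b) [z.ŋ]: profile 3-4 — violates.
(c) [z.x]: profile 3-3 — violates.
(d) [ɫ.j]: profile 5-6 — violates.
(e) [x.ʀ]: profile 3-5 — violates.
(f) [ɾ.ʀ]: profile 5-5 — violates.
(g) [n.z.v]: profile 4-3-3 — violates.

1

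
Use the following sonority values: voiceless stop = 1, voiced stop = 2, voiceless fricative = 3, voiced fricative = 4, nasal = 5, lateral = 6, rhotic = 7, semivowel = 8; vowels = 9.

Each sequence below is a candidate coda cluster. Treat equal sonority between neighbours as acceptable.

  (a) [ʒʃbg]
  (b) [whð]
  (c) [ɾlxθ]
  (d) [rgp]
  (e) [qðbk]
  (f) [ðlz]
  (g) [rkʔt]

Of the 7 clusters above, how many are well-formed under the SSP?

4

(a) sonority 4-3-2-2: well-formed.
(b) sonority 8-3-4: ill-formed.
(c) sonority 7-6-3-3: well-formed.
(d) sonority 7-2-1: well-formed.
(e) sonority 1-4-2-1: ill-formed.
(f) sonority 4-6-4: ill-formed.
(g) sonority 7-1-1-1: well-formed.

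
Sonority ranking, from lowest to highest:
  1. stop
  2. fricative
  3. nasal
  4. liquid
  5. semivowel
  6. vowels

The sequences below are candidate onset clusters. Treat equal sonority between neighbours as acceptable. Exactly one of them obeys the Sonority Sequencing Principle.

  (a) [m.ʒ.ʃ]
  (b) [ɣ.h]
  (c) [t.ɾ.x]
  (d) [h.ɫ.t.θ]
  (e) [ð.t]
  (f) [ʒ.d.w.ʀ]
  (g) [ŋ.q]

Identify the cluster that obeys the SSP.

(a) 3-2-2 → violates
(b) 2-2 → obeys
(c) 1-4-2 → violates
(d) 2-4-1-2 → violates
(e) 2-1 → violates
(f) 2-1-5-4 → violates
(g) 3-1 → violates

b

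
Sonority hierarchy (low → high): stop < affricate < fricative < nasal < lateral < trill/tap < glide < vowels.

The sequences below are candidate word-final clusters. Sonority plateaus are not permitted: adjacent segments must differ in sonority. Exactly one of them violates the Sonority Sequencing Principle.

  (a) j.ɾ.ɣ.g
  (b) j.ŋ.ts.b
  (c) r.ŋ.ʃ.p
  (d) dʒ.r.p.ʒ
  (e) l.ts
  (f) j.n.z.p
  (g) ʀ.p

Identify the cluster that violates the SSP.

d

(a) j.ɾ.ɣ.g: profile 7-6-3-1 — obeys.
(b) j.ŋ.ts.b: profile 7-4-2-1 — obeys.
(c) r.ŋ.ʃ.p: profile 6-4-3-1 — obeys.
(d) dʒ.r.p.ʒ: profile 2-6-1-3 — violates.
(e) l.ts: profile 5-2 — obeys.
(f) j.n.z.p: profile 7-4-3-1 — obeys.
(g) ʀ.p: profile 6-1 — obeys.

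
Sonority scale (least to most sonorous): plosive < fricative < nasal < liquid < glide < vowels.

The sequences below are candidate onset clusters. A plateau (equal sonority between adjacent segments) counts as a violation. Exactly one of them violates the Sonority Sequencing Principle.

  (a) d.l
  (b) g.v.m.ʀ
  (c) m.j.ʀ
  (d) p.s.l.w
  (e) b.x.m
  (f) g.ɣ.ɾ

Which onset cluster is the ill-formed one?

(a) sonority 1-4: well-formed.
(b) sonority 1-2-3-4: well-formed.
(c) sonority 3-5-4: ill-formed.
(d) sonority 1-2-4-5: well-formed.
(e) sonority 1-2-3: well-formed.
(f) sonority 1-2-4: well-formed.

c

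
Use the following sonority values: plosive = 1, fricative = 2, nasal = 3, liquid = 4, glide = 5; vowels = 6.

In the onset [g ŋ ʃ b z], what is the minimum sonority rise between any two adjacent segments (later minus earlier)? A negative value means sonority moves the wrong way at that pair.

-1

/g/ is a plosive (sonority 1).
/ŋ/ is a nasal (sonority 3).
/ʃ/ is a fricative (sonority 2).
/b/ is a plosive (sonority 1).
/z/ is a fricative (sonority 2).
/g/→/ŋ/: change +2.
/ŋ/→/ʃ/: change -1.
/ʃ/→/b/: change -1.
/b/→/z/: change +1.
Minimum = -1.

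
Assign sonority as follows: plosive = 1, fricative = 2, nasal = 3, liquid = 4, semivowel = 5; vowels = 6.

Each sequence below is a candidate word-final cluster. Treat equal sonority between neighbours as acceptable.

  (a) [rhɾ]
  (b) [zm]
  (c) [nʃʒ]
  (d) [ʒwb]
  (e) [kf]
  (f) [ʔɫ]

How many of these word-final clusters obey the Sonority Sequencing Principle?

1

(a) 4-2-4 → violates
(b) 2-3 → violates
(c) 3-2-2 → obeys
(d) 2-5-1 → violates
(e) 1-2 → violates
(f) 1-4 → violates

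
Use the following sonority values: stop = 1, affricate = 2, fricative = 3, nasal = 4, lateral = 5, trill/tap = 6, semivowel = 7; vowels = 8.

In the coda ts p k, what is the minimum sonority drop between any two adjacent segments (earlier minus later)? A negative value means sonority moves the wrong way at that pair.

/ts/: affricate = 2.
/p/: stop = 1.
/k/: stop = 1.
/ts/→/p/: change +1.
/p/→/k/: change +0.
Minimum = 0.

0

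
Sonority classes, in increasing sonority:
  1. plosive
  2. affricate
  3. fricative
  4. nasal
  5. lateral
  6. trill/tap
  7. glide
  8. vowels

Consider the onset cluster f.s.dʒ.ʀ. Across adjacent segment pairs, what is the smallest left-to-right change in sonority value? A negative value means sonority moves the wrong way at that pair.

/f/ — fricative, sonority 3.
/s/ — fricative, sonority 3.
/dʒ/ — affricate, sonority 2.
/ʀ/ — trill/tap, sonority 6.
/f/→/s/: change +0.
/s/→/dʒ/: change -1.
/dʒ/→/ʀ/: change +4.
Minimum = -1.

-1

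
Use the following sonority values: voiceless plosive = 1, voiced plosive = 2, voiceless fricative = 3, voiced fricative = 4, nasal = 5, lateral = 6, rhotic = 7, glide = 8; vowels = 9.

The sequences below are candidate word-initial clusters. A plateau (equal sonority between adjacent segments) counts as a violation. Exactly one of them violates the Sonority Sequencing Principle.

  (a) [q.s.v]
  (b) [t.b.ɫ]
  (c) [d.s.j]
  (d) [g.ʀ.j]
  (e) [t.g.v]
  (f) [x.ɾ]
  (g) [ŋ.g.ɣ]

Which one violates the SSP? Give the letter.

g

(a) sonority 1-3-4: well-formed.
(b) sonority 1-2-6: well-formed.
(c) sonority 2-3-8: well-formed.
(d) sonority 2-7-8: well-formed.
(e) sonority 1-2-4: well-formed.
(f) sonority 3-7: well-formed.
(g) sonority 5-2-4: ill-formed.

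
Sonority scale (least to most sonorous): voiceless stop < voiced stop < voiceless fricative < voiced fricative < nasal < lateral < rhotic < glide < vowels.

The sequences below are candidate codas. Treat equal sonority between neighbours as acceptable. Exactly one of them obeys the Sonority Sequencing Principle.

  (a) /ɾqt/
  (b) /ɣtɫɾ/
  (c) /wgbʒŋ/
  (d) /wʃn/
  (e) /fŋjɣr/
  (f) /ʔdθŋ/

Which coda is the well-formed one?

a

(a) /ɾqt/: profile 7-1-1 — obeys.
(b) /ɣtɫɾ/: profile 4-1-6-7 — violates.
(c) /wgbʒŋ/: profile 8-2-2-4-5 — violates.
(d) /wʃn/: profile 8-3-5 — violates.
(e) /fŋjɣr/: profile 3-5-8-4-7 — violates.
(f) /ʔdθŋ/: profile 1-2-3-5 — violates.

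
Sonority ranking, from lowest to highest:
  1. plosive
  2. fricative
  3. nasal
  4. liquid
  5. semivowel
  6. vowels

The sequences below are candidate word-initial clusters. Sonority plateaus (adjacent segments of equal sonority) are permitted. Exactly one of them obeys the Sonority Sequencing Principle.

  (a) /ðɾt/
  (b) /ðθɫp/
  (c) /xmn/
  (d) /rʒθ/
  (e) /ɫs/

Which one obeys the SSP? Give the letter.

c

(a) /ðɾt/: profile 2-4-1 — violates.
(b) /ðθɫp/: profile 2-2-4-1 — violates.
(c) /xmn/: profile 2-3-3 — obeys.
(d) /rʒθ/: profile 4-2-2 — violates.
(e) /ɫs/: profile 4-2 — violates.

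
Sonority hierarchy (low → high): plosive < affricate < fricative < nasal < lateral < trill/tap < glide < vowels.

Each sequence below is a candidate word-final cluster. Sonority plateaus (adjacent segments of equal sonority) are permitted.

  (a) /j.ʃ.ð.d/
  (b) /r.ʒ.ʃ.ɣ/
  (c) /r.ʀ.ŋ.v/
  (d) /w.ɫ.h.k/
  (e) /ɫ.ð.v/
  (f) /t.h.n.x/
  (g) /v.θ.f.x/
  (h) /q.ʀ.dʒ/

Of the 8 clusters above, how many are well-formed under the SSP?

(a) 7-3-3-1 → obeys
(b) 6-3-3-3 → obeys
(c) 6-6-4-3 → obeys
(d) 7-5-3-1 → obeys
(e) 5-3-3 → obeys
(f) 1-3-4-3 → violates
(g) 3-3-3-3 → obeys
(h) 1-6-2 → violates

6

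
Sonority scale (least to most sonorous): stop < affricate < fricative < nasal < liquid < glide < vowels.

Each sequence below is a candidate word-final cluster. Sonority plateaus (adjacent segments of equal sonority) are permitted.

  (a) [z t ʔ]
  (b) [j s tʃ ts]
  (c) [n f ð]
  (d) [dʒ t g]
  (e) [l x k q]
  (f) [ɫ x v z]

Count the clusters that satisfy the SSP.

(a) 3-1-1 → obeys
(b) 6-3-2-2 → obeys
(c) 4-3-3 → obeys
(d) 2-1-1 → obeys
(e) 5-3-1-1 → obeys
(f) 5-3-3-3 → obeys

6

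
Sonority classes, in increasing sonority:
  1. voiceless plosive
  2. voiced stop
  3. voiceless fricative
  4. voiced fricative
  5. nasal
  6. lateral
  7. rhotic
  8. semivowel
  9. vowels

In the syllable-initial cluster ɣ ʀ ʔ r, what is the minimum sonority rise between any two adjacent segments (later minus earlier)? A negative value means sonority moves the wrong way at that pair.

/ɣ/ is a voiced fricative (sonority 4).
/ʀ/ is a rhotic (sonority 7).
/ʔ/ is a voiceless plosive (sonority 1).
/r/ is a rhotic (sonority 7).
/ɣ/→/ʀ/: change +3.
/ʀ/→/ʔ/: change -6.
/ʔ/→/r/: change +6.
Minimum = -6.

-6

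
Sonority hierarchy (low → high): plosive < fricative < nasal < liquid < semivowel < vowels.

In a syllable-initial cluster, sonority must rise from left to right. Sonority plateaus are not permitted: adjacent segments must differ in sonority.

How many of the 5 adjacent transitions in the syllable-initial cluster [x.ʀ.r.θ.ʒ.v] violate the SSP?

/x/ — fricative, sonority 2.
/ʀ/ — liquid, sonority 4.
/r/ — liquid, sonority 4.
/θ/ — fricative, sonority 2.
/ʒ/ — fricative, sonority 2.
/v/ — fricative, sonority 2.
/x/→/ʀ/: 2→4 (rises) — ok.
/ʀ/→/r/: 4→4 (plateau) — violation.
/r/→/θ/: 4→2 (does not rise) — violation.
/θ/→/ʒ/: 2→2 (plateau) — violation.
/ʒ/→/v/: 2→2 (plateau) — violation.

4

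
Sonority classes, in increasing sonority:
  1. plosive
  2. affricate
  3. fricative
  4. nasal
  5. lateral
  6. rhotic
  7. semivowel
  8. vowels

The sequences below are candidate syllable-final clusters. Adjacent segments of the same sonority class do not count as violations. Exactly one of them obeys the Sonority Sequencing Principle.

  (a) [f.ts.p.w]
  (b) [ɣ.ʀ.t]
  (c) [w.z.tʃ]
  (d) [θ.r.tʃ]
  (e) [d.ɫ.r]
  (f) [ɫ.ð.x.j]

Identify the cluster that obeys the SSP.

c

(a) 3-2-1-7 → violates
(b) 3-6-1 → violates
(c) 7-3-2 → obeys
(d) 3-6-2 → violates
(e) 1-5-6 → violates
(f) 5-3-3-7 → violates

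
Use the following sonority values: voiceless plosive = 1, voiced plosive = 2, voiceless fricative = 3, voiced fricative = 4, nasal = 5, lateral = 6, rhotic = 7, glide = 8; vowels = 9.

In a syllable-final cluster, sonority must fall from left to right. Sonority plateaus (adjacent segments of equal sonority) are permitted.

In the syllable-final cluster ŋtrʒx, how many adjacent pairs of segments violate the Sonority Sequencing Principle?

/ŋ/: nasal = 5.
/t/: voiceless plosive = 1.
/r/: rhotic = 7.
/ʒ/: voiced fricative = 4.
/x/: voiceless fricative = 3.
/ŋ/→/t/: 5→1 (falls) — ok.
/t/→/r/: 1→7 (does not fall) — violation.
/r/→/ʒ/: 7→4 (falls) — ok.
/ʒ/→/x/: 4→3 (falls) — ok.

1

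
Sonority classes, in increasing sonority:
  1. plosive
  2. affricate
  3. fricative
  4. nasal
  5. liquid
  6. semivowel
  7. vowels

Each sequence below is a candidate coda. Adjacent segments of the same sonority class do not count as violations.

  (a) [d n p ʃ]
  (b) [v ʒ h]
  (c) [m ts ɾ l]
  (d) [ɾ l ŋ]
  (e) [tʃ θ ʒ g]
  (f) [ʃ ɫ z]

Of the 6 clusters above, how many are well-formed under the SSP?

2

(a) sonority 1-4-1-3: ill-formed.
(b) sonority 3-3-3: well-formed.
(c) sonority 4-2-5-5: ill-formed.
(d) sonority 5-5-4: well-formed.
(e) sonority 2-3-3-1: ill-formed.
(f) sonority 3-5-3: ill-formed.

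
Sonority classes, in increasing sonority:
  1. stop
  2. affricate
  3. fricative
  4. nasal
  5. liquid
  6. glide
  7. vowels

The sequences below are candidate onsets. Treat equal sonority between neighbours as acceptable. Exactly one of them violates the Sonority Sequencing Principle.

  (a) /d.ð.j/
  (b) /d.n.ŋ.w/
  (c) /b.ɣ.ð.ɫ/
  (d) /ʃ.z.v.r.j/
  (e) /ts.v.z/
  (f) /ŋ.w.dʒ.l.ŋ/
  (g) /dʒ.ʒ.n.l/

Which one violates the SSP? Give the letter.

(a) /d.ð.j/: profile 1-3-6 — obeys.
(b) /d.n.ŋ.w/: profile 1-4-4-6 — obeys.
(c) /b.ɣ.ð.ɫ/: profile 1-3-3-5 — obeys.
(d) /ʃ.z.v.r.j/: profile 3-3-3-5-6 — obeys.
(e) /ts.v.z/: profile 2-3-3 — obeys.
(f) /ŋ.w.dʒ.l.ŋ/: profile 4-6-2-5-4 — violates.
(g) /dʒ.ʒ.n.l/: profile 2-3-4-5 — obeys.

f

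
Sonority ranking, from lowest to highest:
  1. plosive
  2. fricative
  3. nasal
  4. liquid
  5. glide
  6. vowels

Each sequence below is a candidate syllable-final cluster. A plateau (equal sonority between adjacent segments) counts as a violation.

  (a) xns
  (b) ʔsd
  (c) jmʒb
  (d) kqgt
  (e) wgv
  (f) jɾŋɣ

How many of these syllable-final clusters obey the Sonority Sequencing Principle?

(a) 2-3-2 → violates
(b) 1-2-1 → violates
(c) 5-3-2-1 → obeys
(d) 1-1-1-1 → violates
(e) 5-1-2 → violates
(f) 5-4-3-2 → obeys

2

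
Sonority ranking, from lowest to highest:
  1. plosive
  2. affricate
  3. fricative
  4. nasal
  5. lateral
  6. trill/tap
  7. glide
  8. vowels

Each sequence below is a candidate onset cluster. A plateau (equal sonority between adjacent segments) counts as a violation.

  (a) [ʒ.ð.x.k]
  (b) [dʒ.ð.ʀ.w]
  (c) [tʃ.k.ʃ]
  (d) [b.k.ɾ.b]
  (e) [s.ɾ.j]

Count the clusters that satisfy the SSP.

(a) 3-3-3-1 → violates
(b) 2-3-6-7 → obeys
(c) 2-1-3 → violates
(d) 1-1-6-1 → violates
(e) 3-6-7 → obeys

2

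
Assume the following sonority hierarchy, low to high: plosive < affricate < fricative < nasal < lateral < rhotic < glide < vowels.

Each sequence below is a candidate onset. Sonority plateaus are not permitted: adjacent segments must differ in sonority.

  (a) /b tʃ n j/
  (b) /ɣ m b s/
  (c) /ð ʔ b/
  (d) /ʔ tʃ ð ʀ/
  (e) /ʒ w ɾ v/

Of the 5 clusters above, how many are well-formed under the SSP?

(a) sonority 1-2-4-7: well-formed.
(b) sonority 3-4-1-3: ill-formed.
(c) sonority 3-1-1: ill-formed.
(d) sonority 1-2-3-6: well-formed.
(e) sonority 3-7-6-3: ill-formed.

2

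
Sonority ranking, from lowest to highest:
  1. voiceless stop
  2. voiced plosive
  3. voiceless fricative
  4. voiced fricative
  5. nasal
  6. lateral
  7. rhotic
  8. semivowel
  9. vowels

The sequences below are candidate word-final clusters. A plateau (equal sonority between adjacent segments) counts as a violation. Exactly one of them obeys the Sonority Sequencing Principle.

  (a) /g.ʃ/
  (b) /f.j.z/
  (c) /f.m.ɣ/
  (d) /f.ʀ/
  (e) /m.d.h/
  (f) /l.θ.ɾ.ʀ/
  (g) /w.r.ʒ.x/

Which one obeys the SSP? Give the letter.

g

(a) /g.ʃ/: profile 2-3 — violates.
(b) /f.j.z/: profile 3-8-4 — violates.
(c) /f.m.ɣ/: profile 3-5-4 — violates.
(d) /f.ʀ/: profile 3-7 — violates.
(e) /m.d.h/: profile 5-2-3 — violates.
(f) /l.θ.ɾ.ʀ/: profile 6-3-7-7 — violates.
(g) /w.r.ʒ.x/: profile 8-7-4-3 — obeys.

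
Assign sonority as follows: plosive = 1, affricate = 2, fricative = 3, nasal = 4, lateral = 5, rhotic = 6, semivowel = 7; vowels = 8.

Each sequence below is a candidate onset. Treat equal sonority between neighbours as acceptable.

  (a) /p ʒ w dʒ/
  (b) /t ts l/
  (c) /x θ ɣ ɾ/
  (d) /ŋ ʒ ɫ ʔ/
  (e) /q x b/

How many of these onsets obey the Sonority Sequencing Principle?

(a) sonority 1-3-7-2: ill-formed.
(b) sonority 1-2-5: well-formed.
(c) sonority 3-3-3-6: well-formed.
(d) sonority 4-3-5-1: ill-formed.
(e) sonority 1-3-1: ill-formed.

2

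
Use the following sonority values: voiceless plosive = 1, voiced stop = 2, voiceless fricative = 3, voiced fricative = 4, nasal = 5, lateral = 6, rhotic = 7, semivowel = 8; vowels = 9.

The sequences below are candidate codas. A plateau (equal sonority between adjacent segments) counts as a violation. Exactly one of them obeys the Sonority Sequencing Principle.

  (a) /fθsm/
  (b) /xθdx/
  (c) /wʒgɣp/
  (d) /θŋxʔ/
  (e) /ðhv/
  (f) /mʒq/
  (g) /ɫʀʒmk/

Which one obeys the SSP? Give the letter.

(a) /fθsm/: profile 3-3-3-5 — violates.
(b) /xθdx/: profile 3-3-2-3 — violates.
(c) /wʒgɣp/: profile 8-4-2-4-1 — violates.
(d) /θŋxʔ/: profile 3-5-3-1 — violates.
(e) /ðhv/: profile 4-3-4 — violates.
(f) /mʒq/: profile 5-4-1 — obeys.
(g) /ɫʀʒmk/: profile 6-7-4-5-1 — violates.

f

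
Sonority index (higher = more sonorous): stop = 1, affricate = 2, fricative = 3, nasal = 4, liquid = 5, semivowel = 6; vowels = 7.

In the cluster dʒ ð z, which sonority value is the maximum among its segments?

/dʒ/ — affricate, sonority 2.
/ð/ — fricative, sonority 3.
/z/ — fricative, sonority 3.
The maximum is 3.

3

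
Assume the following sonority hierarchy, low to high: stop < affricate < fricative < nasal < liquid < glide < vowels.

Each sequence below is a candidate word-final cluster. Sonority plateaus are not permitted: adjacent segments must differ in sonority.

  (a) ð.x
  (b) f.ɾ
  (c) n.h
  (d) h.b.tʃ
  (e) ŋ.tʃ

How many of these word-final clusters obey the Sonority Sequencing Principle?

2

(a) ð.x: profile 3-3 — violates.
(b) f.ɾ: profile 3-5 — violates.
(c) n.h: profile 4-3 — obeys.
(d) h.b.tʃ: profile 3-1-2 — violates.
(e) ŋ.tʃ: profile 4-2 — obeys.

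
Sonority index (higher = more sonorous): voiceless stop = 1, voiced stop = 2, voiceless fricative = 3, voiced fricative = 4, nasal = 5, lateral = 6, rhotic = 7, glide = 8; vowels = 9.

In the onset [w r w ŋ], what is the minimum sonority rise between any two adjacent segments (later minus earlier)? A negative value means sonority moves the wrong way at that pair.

-3

/w/: glide = 8.
/r/: rhotic = 7.
/w/: glide = 8.
/ŋ/: nasal = 5.
/w/→/r/: change -1.
/r/→/w/: change +1.
/w/→/ŋ/: change -3.
Minimum = -3.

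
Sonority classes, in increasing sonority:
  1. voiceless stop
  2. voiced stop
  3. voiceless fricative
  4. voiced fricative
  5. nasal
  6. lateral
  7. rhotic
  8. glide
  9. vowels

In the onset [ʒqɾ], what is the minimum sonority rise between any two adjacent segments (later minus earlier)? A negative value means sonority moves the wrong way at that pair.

-3

/ʒ/: voiced fricative = 4.
/q/: voiceless stop = 1.
/ɾ/: rhotic = 7.
/ʒ/→/q/: change -3.
/q/→/ɾ/: change +6.
Minimum = -3.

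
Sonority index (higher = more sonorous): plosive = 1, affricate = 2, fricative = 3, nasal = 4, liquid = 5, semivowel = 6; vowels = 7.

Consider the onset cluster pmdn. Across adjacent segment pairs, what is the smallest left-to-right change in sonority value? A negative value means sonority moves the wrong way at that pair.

-3

/p/ is a plosive (sonority 1).
/m/ is a nasal (sonority 4).
/d/ is a plosive (sonority 1).
/n/ is a nasal (sonority 4).
/p/→/m/: change +3.
/m/→/d/: change -3.
/d/→/n/: change +3.
Minimum = -3.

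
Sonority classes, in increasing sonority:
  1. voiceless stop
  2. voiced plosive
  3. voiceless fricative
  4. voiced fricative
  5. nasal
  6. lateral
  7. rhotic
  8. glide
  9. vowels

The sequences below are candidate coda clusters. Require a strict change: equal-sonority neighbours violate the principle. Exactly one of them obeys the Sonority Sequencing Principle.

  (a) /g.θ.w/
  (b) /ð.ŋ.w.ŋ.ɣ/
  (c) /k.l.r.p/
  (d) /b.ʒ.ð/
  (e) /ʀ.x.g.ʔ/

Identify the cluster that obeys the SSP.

e

(a) /g.θ.w/: profile 2-3-8 — violates.
(b) /ð.ŋ.w.ŋ.ɣ/: profile 4-5-8-5-4 — violates.
(c) /k.l.r.p/: profile 1-6-7-1 — violates.
(d) /b.ʒ.ð/: profile 2-4-4 — violates.
(e) /ʀ.x.g.ʔ/: profile 7-3-2-1 — obeys.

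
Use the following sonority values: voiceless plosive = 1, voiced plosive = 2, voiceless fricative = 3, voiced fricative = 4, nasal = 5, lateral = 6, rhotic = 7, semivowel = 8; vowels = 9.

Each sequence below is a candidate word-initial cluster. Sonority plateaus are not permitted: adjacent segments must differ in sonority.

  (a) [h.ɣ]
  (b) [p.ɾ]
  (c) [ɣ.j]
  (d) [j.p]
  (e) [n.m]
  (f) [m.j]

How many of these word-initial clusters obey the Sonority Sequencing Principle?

4

(a) [h.ɣ]: profile 3-4 — obeys.
(b) [p.ɾ]: profile 1-7 — obeys.
(c) [ɣ.j]: profile 4-8 — obeys.
(d) [j.p]: profile 8-1 — violates.
(e) [n.m]: profile 5-5 — violates.
(f) [m.j]: profile 5-8 — obeys.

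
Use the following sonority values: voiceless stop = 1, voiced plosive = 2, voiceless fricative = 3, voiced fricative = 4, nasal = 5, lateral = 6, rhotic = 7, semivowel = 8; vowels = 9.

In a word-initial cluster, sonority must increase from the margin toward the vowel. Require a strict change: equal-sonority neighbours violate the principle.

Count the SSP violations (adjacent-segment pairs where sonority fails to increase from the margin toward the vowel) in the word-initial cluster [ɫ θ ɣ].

/ɫ/ — lateral, sonority 6.
/θ/ — voiceless fricative, sonority 3.
/ɣ/ — voiced fricative, sonority 4.
/ɫ/→/θ/: 6→3 (does not rise) — violation.
/θ/→/ɣ/: 3→4 (rises) — ok.

1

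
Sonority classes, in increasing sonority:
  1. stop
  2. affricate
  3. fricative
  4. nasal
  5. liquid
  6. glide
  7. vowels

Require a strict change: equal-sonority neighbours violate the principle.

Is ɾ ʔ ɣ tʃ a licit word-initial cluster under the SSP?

/ɾ/: liquid = 5.
/ʔ/: stop = 1.
/ɣ/: fricative = 3.
/tʃ/: affricate = 2.
The profile is 5-1-3-2. Between /ɾ/ (5) and /ʔ/ (1) sonority does not rise, so the cluster violates the SSP.

no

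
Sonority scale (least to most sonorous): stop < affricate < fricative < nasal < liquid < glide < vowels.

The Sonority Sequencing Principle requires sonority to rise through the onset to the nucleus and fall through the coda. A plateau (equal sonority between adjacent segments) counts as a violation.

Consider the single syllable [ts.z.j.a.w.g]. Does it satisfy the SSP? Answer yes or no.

Onset: /ts/ is an affricate (sonority 2), /z/ is a fricative (sonority 3), /j/ is a glide (sonority 6); then the nucleus /a/ (sonority 7).
Onset profile 2-3-6-7 — rises to the nucleus.
Coda: /w/ is a glide (sonority 6), /g/ is a stop (sonority 1).
Coda profile 7-6-1 — falls from the nucleus.

yes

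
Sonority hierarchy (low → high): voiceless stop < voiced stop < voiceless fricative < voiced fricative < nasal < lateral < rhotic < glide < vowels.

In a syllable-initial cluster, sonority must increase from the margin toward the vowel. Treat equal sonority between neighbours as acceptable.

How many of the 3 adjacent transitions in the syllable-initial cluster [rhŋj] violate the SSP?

1

/r/ — rhotic, sonority 7.
/h/ — voiceless fricative, sonority 3.
/ŋ/ — nasal, sonority 5.
/j/ — glide, sonority 8.
/r/→/h/: 7→3 (does not rise) — violation.
/h/→/ŋ/: 3→5 (rises) — ok.
/ŋ/→/j/: 5→8 (rises) — ok.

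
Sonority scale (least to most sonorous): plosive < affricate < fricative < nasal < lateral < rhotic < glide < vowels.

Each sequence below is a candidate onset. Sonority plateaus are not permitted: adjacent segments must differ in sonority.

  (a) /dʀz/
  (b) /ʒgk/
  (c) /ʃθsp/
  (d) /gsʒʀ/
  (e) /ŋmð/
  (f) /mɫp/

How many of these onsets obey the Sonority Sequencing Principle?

0

(a) sonority 1-6-3: ill-formed.
(b) sonority 3-1-1: ill-formed.
(c) sonority 3-3-3-1: ill-formed.
(d) sonority 1-3-3-6: ill-formed.
(e) sonority 4-4-3: ill-formed.
(f) sonority 4-5-1: ill-formed.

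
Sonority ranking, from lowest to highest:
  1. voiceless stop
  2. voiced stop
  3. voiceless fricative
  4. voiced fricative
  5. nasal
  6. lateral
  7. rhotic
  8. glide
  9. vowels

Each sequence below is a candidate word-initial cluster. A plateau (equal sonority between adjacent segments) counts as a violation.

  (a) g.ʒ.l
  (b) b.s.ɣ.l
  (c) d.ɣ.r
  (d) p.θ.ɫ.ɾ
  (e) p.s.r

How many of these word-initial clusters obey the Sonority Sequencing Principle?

5

(a) g.ʒ.l: profile 2-4-6 — obeys.
(b) b.s.ɣ.l: profile 2-3-4-6 — obeys.
(c) d.ɣ.r: profile 2-4-7 — obeys.
(d) p.θ.ɫ.ɾ: profile 1-3-6-7 — obeys.
(e) p.s.r: profile 1-3-7 — obeys.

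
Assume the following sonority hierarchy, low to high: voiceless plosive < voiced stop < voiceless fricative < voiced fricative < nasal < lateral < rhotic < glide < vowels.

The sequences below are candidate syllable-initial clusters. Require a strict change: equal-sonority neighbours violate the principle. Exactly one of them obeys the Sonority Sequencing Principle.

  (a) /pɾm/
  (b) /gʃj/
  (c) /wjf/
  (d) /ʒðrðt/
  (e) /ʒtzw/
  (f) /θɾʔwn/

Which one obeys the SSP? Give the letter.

b

(a) 1-7-5 → violates
(b) 2-3-8 → obeys
(c) 8-8-3 → violates
(d) 4-4-7-4-1 → violates
(e) 4-1-4-8 → violates
(f) 3-7-1-8-5 → violates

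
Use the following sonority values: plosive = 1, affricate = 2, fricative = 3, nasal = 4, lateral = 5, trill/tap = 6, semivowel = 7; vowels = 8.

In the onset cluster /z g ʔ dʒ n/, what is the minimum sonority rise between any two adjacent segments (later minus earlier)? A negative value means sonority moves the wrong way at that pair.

-2

/z/ is a fricative (sonority 3).
/g/ is a plosive (sonority 1).
/ʔ/ is a plosive (sonority 1).
/dʒ/ is an affricate (sonority 2).
/n/ is a nasal (sonority 4).
/z/→/g/: change -2.
/g/→/ʔ/: change +0.
/ʔ/→/dʒ/: change +1.
/dʒ/→/n/: change +2.
Minimum = -2.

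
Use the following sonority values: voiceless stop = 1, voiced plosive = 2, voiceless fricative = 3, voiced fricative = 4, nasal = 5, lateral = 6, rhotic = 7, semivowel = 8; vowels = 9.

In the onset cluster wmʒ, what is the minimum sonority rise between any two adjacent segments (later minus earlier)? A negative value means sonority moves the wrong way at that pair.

-3

/w/: semivowel = 8.
/m/: nasal = 5.
/ʒ/: voiced fricative = 4.
/w/→/m/: change -3.
/m/→/ʒ/: change -1.
Minimum = -3.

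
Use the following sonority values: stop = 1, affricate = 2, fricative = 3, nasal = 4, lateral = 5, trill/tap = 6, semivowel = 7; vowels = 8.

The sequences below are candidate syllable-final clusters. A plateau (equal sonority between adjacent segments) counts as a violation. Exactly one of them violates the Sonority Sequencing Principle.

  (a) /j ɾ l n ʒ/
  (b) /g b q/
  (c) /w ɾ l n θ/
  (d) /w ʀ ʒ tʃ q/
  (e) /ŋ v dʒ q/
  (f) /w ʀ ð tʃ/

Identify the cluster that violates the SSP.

(a) sonority 7-6-5-4-3: well-formed.
(b) sonority 1-1-1: ill-formed.
(c) sonority 7-6-5-4-3: well-formed.
(d) sonority 7-6-3-2-1: well-formed.
(e) sonority 4-3-2-1: well-formed.
(f) sonority 7-6-3-2: well-formed.

b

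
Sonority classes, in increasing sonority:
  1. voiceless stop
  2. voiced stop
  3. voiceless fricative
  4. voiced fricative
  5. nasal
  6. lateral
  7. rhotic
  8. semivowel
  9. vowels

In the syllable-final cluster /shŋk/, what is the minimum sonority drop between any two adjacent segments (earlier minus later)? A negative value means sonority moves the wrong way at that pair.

-2

/s/ — voiceless fricative, sonority 3.
/h/ — voiceless fricative, sonority 3.
/ŋ/ — nasal, sonority 5.
/k/ — voiceless stop, sonority 1.
/s/→/h/: change +0.
/h/→/ŋ/: change -2.
/ŋ/→/k/: change +4.
Minimum = -2.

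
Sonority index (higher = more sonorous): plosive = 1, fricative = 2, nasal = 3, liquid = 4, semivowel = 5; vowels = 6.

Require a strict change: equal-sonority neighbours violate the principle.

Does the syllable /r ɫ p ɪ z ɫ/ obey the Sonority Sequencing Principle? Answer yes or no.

Onset: /r/ is a liquid (sonority 4), /ɫ/ is a liquid (sonority 4), /p/ is a plosive (sonority 1); then the nucleus /ɪ/ (sonority 6).
Onset profile 4-4-1-6 — does not strictly rise throughout.
Coda: /z/ is a fricative (sonority 2), /ɫ/ is a liquid (sonority 4).
Coda profile 6-2-4 — does not strictly fall throughout.

no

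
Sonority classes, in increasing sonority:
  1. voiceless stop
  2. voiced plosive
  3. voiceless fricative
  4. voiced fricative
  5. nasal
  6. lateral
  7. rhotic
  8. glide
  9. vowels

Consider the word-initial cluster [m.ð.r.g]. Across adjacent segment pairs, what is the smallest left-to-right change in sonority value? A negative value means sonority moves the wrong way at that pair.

-5

/m/ — nasal, sonority 5.
/ð/ — voiced fricative, sonority 4.
/r/ — rhotic, sonority 7.
/g/ — voiced plosive, sonority 2.
/m/→/ð/: change -1.
/ð/→/r/: change +3.
/r/→/g/: change -5.
Minimum = -5.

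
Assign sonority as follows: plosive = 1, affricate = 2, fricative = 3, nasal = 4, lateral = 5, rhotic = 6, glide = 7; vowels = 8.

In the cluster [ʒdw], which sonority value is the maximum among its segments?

/ʒ/ is a fricative (sonority 3).
/d/ is a plosive (sonority 1).
/w/ is a glide (sonority 7).
The maximum is 7.

7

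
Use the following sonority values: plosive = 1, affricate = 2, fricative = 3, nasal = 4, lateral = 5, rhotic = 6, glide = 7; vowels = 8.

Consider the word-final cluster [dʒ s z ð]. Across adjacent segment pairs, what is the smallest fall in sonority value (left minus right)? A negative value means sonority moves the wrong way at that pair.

-1

/dʒ/: affricate = 2.
/s/: fricative = 3.
/z/: fricative = 3.
/ð/: fricative = 3.
/dʒ/→/s/: change -1.
/s/→/z/: change +0.
/z/→/ð/: change +0.
Minimum = -1.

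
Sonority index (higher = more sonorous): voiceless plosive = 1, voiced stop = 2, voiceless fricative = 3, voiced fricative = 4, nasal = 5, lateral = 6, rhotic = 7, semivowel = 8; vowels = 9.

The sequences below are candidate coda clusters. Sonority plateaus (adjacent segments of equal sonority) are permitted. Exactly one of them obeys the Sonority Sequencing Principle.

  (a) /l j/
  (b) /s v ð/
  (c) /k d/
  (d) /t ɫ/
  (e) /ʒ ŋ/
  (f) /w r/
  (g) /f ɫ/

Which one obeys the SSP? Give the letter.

f

(a) /l j/: profile 6-8 — violates.
(b) /s v ð/: profile 3-4-4 — violates.
(c) /k d/: profile 1-2 — violates.
(d) /t ɫ/: profile 1-6 — violates.
(e) /ʒ ŋ/: profile 4-5 — violates.
(f) /w r/: profile 8-7 — obeys.
(g) /f ɫ/: profile 3-6 — violates.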